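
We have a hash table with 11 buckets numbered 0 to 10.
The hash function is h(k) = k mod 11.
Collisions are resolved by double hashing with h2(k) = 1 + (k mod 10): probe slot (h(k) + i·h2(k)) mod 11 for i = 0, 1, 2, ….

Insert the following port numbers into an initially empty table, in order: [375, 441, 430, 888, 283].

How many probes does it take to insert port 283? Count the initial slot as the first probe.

375: h=1 → slot 1
441: h=1, h2=2, probe 1,3 → slot 3
430: h=1, h2=1, probe 1,2 → slot 2
888: h=8 → slot 8
283: h=8, h2=4, probe 8,1,5 → slot 5
Table: [∅, 375, 430, 441, ∅, 283, ∅, ∅, 888, ∅, ∅]

3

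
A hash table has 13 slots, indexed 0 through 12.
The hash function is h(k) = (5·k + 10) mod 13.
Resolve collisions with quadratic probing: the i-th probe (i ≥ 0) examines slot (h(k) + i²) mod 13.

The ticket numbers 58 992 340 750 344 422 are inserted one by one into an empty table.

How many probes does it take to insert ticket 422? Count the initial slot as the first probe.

3

58: h=1 -> slot 1
992: h=4 -> slot 4
340: h=7 -> slot 7
750: h=3 -> slot 3
344: h=1, probe 1,2 -> slot 2
422: h=1, probe 1,2,5 -> slot 5
Table: [—, 58, 344, 750, 992, 422, —, 340, —, —, —, —, —]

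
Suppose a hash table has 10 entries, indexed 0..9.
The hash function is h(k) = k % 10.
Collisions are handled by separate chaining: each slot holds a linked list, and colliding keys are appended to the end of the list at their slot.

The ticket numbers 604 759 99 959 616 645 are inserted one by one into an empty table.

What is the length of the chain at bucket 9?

3

604 → bucket 4
759 → bucket 9
99 → bucket 9 (collision)
959 → bucket 9 (collision)
616 → bucket 6
645 → bucket 5
Final buckets:
0: -
1: -
2: -
3: -
4: 604
5: 645
6: 616
7: -
8: -
9: 759 -> 99 -> 959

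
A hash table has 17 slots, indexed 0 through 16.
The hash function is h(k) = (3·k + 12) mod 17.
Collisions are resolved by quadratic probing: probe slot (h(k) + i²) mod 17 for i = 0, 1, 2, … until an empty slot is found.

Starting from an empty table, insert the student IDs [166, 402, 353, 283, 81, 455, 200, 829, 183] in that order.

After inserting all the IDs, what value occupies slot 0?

166

Insert 166: h=0, slot 0 empty => index 0.
Insert 402: h=11, slot 11 empty => index 11.
Insert 353: h=0, slot 0 occupied => index 1.
Insert 283: h=11, slot 11 occupied => index 12.
Insert 81: h=0, slots 0,1 occupied => index 4.
Insert 455: h=0, slots 0,1,4 occupied => index 9.
Insert 200: h=0, slots 0,1,4,9 occupied => index 16.
Insert 829: h=0, slots 0,1,4,9,16 occupied => index 8.
Insert 183: h=0, slots 0,1,4,9,16,8 occupied => index 2.
Table: [166, 353, 183, —, 81, —, —, —, 829, 455, —, 402, 283, —, —, —, 200]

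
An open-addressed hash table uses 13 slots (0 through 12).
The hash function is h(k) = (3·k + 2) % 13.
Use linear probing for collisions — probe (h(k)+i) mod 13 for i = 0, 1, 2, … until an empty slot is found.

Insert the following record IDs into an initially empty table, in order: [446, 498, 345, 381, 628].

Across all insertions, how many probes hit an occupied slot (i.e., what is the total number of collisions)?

6

446: h=1 → slot 1
498: h=1, probe 1,2 → slot 2
345: h=10 → slot 10
381: h=1, probe 1,2,3 → slot 3
628: h=1, probe 1,2,3,4 → slot 4
Table: [_, 446, 498, 381, 628, _, _, _, _, _, 345, _, _]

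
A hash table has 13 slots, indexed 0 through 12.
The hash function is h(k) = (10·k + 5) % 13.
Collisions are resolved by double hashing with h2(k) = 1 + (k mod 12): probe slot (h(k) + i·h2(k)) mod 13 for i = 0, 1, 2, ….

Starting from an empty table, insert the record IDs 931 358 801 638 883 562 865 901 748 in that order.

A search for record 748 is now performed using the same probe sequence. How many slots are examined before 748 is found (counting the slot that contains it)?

7

931 hashes to 7; slot 7 is free -> place at 7.
358 hashes to 10; slot 10 is free -> place at 10.
801 hashes to 7, h2=10; 7 taken -> place at 4.
638 hashes to 2; slot 2 is free -> place at 2.
883 hashes to 8; slot 8 is free -> place at 8.
562 hashes to 9; slot 9 is free -> place at 9.
865 hashes to 10, h2=2; 10 taken -> place at 12.
901 hashes to 6; slot 6 is free -> place at 6.
748 hashes to 10, h2=5; 10,2,7,12,4,9 taken -> place at 1.
Table: [_, 748, 638, _, 801, _, 901, 931, 883, 562, 358, _, 865]
Lookup 748: h=10, h2=5, probe 10,2,7,12,4,9,1 → found at 1.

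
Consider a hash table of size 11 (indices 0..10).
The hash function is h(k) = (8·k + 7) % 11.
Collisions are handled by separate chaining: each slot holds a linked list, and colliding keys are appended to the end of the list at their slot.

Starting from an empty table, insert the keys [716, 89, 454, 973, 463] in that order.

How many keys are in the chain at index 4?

3

716 -> bucket 4
89 -> bucket 4 (collision)
454 -> bucket 9
973 -> bucket 3
463 -> bucket 4 (collision)
Final buckets:
0: -
1: -
2: -
3: 973
4: 716 -> 89 -> 463
5: -
6: -
7: -
8: -
9: 454
10: -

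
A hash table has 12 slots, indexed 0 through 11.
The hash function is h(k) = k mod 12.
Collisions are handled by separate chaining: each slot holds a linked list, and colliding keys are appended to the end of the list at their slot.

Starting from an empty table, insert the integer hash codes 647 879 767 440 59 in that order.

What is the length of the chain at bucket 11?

3

647 -> bucket 11
879 -> bucket 3
767 -> bucket 11 (collision)
440 -> bucket 8
59 -> bucket 11 (collision)
Final buckets:
0: .
1: .
2: .
3: 879
4: .
5: .
6: .
7: .
8: 440
9: .
10: .
11: 647 -> 767 -> 59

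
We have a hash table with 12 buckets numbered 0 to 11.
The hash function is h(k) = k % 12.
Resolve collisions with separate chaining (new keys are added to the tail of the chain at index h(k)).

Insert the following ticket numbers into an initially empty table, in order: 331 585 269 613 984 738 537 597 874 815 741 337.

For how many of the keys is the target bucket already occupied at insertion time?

4

331 → bucket 7
585 → bucket 9
269 → bucket 5
613 → bucket 1
984 → bucket 0
738 → bucket 6
537 → bucket 9 (collision)
597 → bucket 9 (collision)
874 → bucket 10
815 → bucket 11
741 → bucket 9 (collision)
337 → bucket 1 (collision)
Final buckets:
0: 984
1: 613 -> 337
2: -
3: -
4: -
5: 269
6: 738
7: 331
8: -
9: 585 -> 537 -> 597 -> 741
10: 874
11: 815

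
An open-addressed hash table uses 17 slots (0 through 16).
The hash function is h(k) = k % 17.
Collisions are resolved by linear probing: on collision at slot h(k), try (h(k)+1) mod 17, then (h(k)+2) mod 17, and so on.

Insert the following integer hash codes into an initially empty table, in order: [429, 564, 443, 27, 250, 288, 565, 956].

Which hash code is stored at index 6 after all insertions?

956

Insert 429: h=4, slot 4 empty -> index 4.
Insert 564: h=3, slot 3 empty -> index 3.
Insert 443: h=1, slot 1 empty -> index 1.
Insert 27: h=10, slot 10 empty -> index 10.
Insert 250: h=12, slot 12 empty -> index 12.
Insert 288: h=16, slot 16 empty -> index 16.
Insert 565: h=4, slot 4 occupied -> index 5.
Insert 956: h=4, slots 4,5 occupied -> index 6.
Table: [—, 443, —, 564, 429, 565, 956, —, —, —, 27, —, 250, —, —, —, 288]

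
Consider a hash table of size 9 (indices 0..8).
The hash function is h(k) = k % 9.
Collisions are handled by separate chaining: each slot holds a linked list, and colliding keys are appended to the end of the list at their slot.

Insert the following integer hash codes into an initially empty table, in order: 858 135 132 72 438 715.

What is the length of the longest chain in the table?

Insert 858: h=3, bucket 3 empty -> new chain.
Insert 135: h=0, bucket 0 empty -> new chain.
Insert 132: h=6, bucket 6 empty -> new chain.
Insert 72: h=0, bucket 0 nonempty -> append to chain.
Insert 438: h=6, bucket 6 nonempty -> append to chain.
Insert 715: h=4, bucket 4 empty -> new chain.
Final buckets:
0: 135 -> 72
1: .
2: .
3: 858
4: 715
5: .
6: 132 -> 438
7: .
8: .

2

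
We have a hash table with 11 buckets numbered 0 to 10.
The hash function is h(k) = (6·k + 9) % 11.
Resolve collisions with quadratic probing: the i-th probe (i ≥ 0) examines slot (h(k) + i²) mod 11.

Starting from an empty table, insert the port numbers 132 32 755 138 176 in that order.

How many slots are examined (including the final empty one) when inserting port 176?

2

Insert 132: h=9, slot 9 empty => index 9.
Insert 32: h=3, slot 3 empty => index 3.
Insert 755: h=7, slot 7 empty => index 7.
Insert 138: h=1, slot 1 empty => index 1.
Insert 176: h=9, slot 9 occupied => index 10.
Table: [∅, 138, ∅, 32, ∅, ∅, ∅, 755, ∅, 132, 176]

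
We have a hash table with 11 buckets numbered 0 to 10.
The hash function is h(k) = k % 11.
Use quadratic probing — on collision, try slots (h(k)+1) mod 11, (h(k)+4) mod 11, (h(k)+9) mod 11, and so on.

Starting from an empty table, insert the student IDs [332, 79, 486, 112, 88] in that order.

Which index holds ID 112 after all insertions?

332 hashes to 2; slot 2 is free -> place at 2.
79 hashes to 2; 2 taken -> place at 3.
486 hashes to 2; 2,3 taken -> place at 6.
112 hashes to 2; 2,3,6 taken -> place at 0.
88 hashes to 0; 0 taken -> place at 1.
Table: [112, 88, 332, 79, —, —, 486, —, —, —, —]

0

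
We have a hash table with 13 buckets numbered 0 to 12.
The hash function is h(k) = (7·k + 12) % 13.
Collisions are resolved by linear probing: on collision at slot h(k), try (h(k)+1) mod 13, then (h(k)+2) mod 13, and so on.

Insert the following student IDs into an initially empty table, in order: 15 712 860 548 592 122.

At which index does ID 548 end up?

2

15: h=0 => slot 0
712: h=4 => slot 4
860: h=0, probe 0,1 => slot 1
548: h=0, probe 0,1,2 => slot 2
592: h=9 => slot 9
122: h=8 => slot 8
Table: [15, 860, 548, ∅, 712, ∅, ∅, ∅, 122, 592, ∅, ∅, ∅]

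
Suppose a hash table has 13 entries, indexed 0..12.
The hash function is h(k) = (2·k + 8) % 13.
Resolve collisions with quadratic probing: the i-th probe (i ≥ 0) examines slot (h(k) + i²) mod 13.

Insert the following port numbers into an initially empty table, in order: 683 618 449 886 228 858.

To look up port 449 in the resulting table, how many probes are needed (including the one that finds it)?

683 hashes to 9; slot 9 is free -> place at 9.
618 hashes to 9; 9 taken -> place at 10.
449 hashes to 9; 9,10 taken -> place at 0.
886 hashes to 12; slot 12 is free -> place at 12.
228 hashes to 9; 9,10,0 taken -> place at 5.
858 hashes to 8; slot 8 is free -> place at 8.
Table: [449, ∅, ∅, ∅, ∅, 228, ∅, ∅, 858, 683, 618, ∅, 886]
Lookup 449: h=9, probe 9,10,0 → found at 0.

3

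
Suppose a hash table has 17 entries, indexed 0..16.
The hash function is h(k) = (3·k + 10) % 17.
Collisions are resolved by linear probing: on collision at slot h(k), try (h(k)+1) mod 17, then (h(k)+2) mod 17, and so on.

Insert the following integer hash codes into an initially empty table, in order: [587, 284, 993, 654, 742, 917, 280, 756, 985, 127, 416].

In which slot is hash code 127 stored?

587 hashes to 3; slot 3 is free -> place at 3.
284 hashes to 12; slot 12 is free -> place at 12.
993 hashes to 14; slot 14 is free -> place at 14.
654 hashes to 0; slot 0 is free -> place at 0.
742 hashes to 9; slot 9 is free -> place at 9.
917 hashes to 7; slot 7 is free -> place at 7.
280 hashes to 0; 0 taken -> place at 1.
756 hashes to 0; 0,1 taken -> place at 2.
985 hashes to 7; 7 taken -> place at 8.
127 hashes to 0; 0,1,2,3 taken -> place at 4.
416 hashes to 0; 0,1,2,3,4 taken -> place at 5.
Table: [654, 280, 756, 587, 127, 416, ∅, 917, 985, 742, ∅, ∅, 284, ∅, 993, ∅, ∅]

4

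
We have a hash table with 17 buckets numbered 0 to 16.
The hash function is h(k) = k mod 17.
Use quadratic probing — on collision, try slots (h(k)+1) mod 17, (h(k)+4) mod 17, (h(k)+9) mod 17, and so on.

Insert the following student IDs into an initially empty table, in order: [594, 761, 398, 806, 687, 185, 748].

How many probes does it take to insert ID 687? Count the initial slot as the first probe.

594: h=16 -> slot 16
761: h=13 -> slot 13
398: h=7 -> slot 7
806: h=7, probe 7,8 -> slot 8
687: h=7, probe 7,8,11 -> slot 11
185: h=15 -> slot 15
748: h=0 -> slot 0
Table: [748, ∅, ∅, ∅, ∅, ∅, ∅, 398, 806, ∅, ∅, 687, ∅, 761, ∅, 185, 594]

3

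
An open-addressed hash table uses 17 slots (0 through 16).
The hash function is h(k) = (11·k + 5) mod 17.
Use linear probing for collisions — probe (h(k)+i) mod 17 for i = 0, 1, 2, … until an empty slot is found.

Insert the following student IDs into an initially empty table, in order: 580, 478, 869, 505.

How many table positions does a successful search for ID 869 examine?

580: h=10 -> slot 10
478: h=10, probe 10,11 -> slot 11
869: h=10, probe 10,11,12 -> slot 12
505: h=1 -> slot 1
Table: [∅, 505, ∅, ∅, ∅, ∅, ∅, ∅, ∅, ∅, 580, 478, 869, ∅, ∅, ∅, ∅]
Lookup 869: h=10, probe 10,11,12 → found at 12.

3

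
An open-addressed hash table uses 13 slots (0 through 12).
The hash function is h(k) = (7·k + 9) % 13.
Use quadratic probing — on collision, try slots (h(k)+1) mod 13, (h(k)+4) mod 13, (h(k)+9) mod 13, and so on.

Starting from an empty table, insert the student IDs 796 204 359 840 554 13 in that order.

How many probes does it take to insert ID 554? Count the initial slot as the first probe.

4

Insert 796: h=4, slot 4 empty => index 4.
Insert 204: h=7, slot 7 empty => index 7.
Insert 359: h=0, slot 0 empty => index 0.
Insert 840: h=0, slot 0 occupied => index 1.
Insert 554: h=0, slots 0,1,4 occupied => index 9.
Insert 13: h=9, slot 9 occupied => index 10.
Table: [359, 840, ∅, ∅, 796, ∅, ∅, 204, ∅, 554, 13, ∅, ∅]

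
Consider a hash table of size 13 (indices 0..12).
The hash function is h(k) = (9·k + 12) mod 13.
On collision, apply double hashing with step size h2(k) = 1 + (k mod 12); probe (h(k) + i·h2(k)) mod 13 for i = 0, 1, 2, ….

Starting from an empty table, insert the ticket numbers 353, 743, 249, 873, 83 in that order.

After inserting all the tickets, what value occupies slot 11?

873

353 hashes to 4; slot 4 is free => place at 4.
743 hashes to 4, h2=12; 4 taken => place at 3.
249 hashes to 4, h2=10; 4 taken => place at 1.
873 hashes to 4, h2=10; 4,1 taken => place at 11.
83 hashes to 5; slot 5 is free => place at 5.
Table: [_, 249, _, 743, 353, 83, _, _, _, _, _, 873, _]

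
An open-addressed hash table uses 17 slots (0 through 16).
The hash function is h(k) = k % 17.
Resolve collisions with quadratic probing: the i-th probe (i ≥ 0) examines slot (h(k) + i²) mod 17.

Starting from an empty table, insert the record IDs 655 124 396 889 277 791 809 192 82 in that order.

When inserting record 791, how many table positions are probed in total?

2

655 hashes to 9; slot 9 is free => place at 9.
124 hashes to 5; slot 5 is free => place at 5.
396 hashes to 5; 5 taken => place at 6.
889 hashes to 5; 5,6,9 taken => place at 14.
277 hashes to 5; 5,6,9,14 taken => place at 4.
791 hashes to 9; 9 taken => place at 10.
809 hashes to 10; 10 taken => place at 11.
192 hashes to 5; 5,6,9,14,4 taken => place at 13.
82 hashes to 14; 14 taken => place at 15.
Table: [., ., ., ., 277, 124, 396, ., ., 655, 791, 809, ., 192, 889, 82, .]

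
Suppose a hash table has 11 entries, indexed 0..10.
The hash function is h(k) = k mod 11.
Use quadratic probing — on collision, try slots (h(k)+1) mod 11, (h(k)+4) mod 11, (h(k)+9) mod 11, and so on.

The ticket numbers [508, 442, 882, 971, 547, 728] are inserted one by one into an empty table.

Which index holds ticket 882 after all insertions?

Insert 508: h=2, slot 2 empty => index 2.
Insert 442: h=2, slot 2 occupied => index 3.
Insert 882: h=2, slots 2,3 occupied => index 6.
Insert 971: h=3, slot 3 occupied => index 4.
Insert 547: h=8, slot 8 empty => index 8.
Insert 728: h=2, slots 2,3,6 occupied => index 0.
Table: [728, -, 508, 442, 971, -, 882, -, 547, -, -]

6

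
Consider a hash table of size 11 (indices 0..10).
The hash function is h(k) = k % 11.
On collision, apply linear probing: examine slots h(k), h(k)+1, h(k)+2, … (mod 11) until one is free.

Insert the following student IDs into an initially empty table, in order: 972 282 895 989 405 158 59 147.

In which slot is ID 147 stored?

972: h=4 → slot 4
282: h=7 → slot 7
895: h=4, probe 4,5 → slot 5
989: h=10 → slot 10
405: h=9 → slot 9
158: h=4, probe 4,5,6 → slot 6
59: h=4, probe 4,5,6,7,8 → slot 8
147: h=4, probe 4,5,6,7,8,9,10,0 → slot 0
Table: [147, —, —, —, 972, 895, 158, 282, 59, 405, 989]

0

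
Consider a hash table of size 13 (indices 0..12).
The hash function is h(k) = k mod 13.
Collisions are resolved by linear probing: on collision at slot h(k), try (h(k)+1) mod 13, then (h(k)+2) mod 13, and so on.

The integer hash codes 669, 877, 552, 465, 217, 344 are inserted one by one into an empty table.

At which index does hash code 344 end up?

11

669 hashes to 6; slot 6 is free => place at 6.
877 hashes to 6; 6 taken => place at 7.
552 hashes to 6; 6,7 taken => place at 8.
465 hashes to 10; slot 10 is free => place at 10.
217 hashes to 9; slot 9 is free => place at 9.
344 hashes to 6; 6,7,8,9,10 taken => place at 11.
Table: [-, -, -, -, -, -, 669, 877, 552, 217, 465, 344, -]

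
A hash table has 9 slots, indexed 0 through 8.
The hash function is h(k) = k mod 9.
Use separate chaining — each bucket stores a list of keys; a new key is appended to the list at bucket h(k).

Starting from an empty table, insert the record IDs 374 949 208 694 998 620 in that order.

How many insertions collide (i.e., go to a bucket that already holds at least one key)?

374 -> bucket 5
949 -> bucket 4
208 -> bucket 1
694 -> bucket 1 (collision)
998 -> bucket 8
620 -> bucket 8 (collision)
Final buckets:
0: -
1: 208 -> 694
2: -
3: -
4: 949
5: 374
6: -
7: -
8: 998 -> 620

2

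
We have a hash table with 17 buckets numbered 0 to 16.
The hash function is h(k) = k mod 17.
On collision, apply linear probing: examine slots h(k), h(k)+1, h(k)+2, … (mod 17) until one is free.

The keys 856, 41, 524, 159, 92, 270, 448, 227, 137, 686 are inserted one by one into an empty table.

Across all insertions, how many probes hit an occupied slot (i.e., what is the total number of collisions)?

19

Insert 856: h=6, slot 6 empty → index 6.
Insert 41: h=7, slot 7 empty → index 7.
Insert 524: h=14, slot 14 empty → index 14.
Insert 159: h=6, slots 6,7 occupied → index 8.
Insert 92: h=7, slots 7,8 occupied → index 9.
Insert 270: h=15, slot 15 empty → index 15.
Insert 448: h=6, slots 6,7,8,9 occupied → index 10.
Insert 227: h=6, slots 6,7,8,9,10 occupied → index 11.
Insert 137: h=1, slot 1 empty → index 1.
Insert 686: h=6, slots 6,7,8,9,10,11 occupied → index 12.
Table: [—, 137, —, —, —, —, 856, 41, 159, 92, 448, 227, 686, —, 524, 270, —]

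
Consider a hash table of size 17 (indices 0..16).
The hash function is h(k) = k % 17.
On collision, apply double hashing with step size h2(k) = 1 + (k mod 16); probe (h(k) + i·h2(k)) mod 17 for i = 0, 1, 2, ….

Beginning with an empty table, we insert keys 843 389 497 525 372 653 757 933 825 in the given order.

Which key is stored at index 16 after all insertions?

933

Insert 843: h=10, slot 10 empty => index 10.
Insert 389: h=15, slot 15 empty => index 15.
Insert 497: h=4, slot 4 empty => index 4.
Insert 525: h=15, h2=14, slot 15 occupied => index 12.
Insert 372: h=15, h2=5, slot 15 occupied => index 3.
Insert 653: h=7, slot 7 empty => index 7.
Insert 757: h=9, slot 9 empty => index 9.
Insert 933: h=15, h2=6, slots 15,4,10 occupied => index 16.
Insert 825: h=9, h2=10, slot 9 occupied => index 2.
Table: [_, _, 825, 372, 497, _, _, 653, _, 757, 843, _, 525, _, _, 389, 933]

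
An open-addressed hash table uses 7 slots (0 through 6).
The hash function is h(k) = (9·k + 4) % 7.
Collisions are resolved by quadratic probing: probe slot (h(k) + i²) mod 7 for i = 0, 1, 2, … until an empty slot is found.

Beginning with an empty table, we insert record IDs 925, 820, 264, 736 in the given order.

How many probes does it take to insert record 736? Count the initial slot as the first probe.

Insert 925: h=6, slot 6 empty => index 6.
Insert 820: h=6, slot 6 occupied => index 0.
Insert 264: h=0, slot 0 occupied => index 1.
Insert 736: h=6, slots 6,0 occupied => index 3.
Table: [820, 264, —, 736, —, —, 925]

3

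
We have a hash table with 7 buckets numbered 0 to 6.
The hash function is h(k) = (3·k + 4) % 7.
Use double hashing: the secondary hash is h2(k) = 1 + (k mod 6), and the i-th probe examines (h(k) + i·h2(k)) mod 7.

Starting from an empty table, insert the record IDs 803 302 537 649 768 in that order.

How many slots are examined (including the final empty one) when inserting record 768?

2

803 hashes to 5; slot 5 is free => place at 5.
302 hashes to 0; slot 0 is free => place at 0.
537 hashes to 5, h2=4; 5 taken => place at 2.
649 hashes to 5, h2=2; 5,0,2 taken => place at 4.
768 hashes to 5, h2=1; 5 taken => place at 6.
Table: [302, ., 537, ., 649, 803, 768]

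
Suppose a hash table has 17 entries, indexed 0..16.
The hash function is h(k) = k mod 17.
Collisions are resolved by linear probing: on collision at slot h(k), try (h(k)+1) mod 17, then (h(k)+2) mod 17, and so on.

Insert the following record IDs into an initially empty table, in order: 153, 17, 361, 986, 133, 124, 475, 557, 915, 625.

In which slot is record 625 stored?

3

153: h=0 → slot 0
17: h=0, probe 0,1 → slot 1
361: h=4 → slot 4
986: h=0, probe 0,1,2 → slot 2
133: h=14 → slot 14
124: h=5 → slot 5
475: h=16 → slot 16
557: h=13 → slot 13
915: h=14, probe 14,15 → slot 15
625: h=13, probe 13,14,15,16,0,1,2,3 → slot 3
Table: [153, 17, 986, 625, 361, 124, ., ., ., ., ., ., ., 557, 133, 915, 475]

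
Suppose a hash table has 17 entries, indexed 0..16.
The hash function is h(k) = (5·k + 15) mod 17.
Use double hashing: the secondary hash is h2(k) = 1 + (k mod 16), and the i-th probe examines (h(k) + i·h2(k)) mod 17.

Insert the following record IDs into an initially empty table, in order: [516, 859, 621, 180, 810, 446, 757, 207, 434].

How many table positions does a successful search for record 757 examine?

516 hashes to 11; slot 11 is free → place at 11.
859 hashes to 9; slot 9 is free → place at 9.
621 hashes to 9, h2=14; 9 taken → place at 6.
180 hashes to 14; slot 14 is free → place at 14.
810 hashes to 2; slot 2 is free → place at 2.
446 hashes to 1; slot 1 is free → place at 1.
757 hashes to 9, h2=6; 9 taken → place at 15.
207 hashes to 13; slot 13 is free → place at 13.
434 hashes to 9, h2=3; 9 taken → place at 12.
Table: [., 446, 810, ., ., ., 621, ., ., 859, ., 516, 434, 207, 180, 757, .]
Lookup 757: h=9, h2=6, probe 9,15 → found at 15.

2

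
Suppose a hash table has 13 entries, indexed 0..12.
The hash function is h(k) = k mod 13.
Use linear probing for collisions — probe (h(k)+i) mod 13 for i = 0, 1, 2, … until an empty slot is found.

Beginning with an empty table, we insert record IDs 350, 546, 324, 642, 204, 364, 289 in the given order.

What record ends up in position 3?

289

Insert 350: h=12, slot 12 empty => index 12.
Insert 546: h=0, slot 0 empty => index 0.
Insert 324: h=12, slots 12,0 occupied => index 1.
Insert 642: h=5, slot 5 empty => index 5.
Insert 204: h=9, slot 9 empty => index 9.
Insert 364: h=0, slots 0,1 occupied => index 2.
Insert 289: h=3, slot 3 empty => index 3.
Table: [546, 324, 364, 289, ., 642, ., ., ., 204, ., ., 350]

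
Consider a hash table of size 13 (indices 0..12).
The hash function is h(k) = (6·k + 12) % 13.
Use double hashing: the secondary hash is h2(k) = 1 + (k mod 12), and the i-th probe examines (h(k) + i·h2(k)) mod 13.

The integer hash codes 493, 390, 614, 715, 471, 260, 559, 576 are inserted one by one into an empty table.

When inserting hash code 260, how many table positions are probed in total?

Insert 493: h=6, slot 6 empty => index 6.
Insert 390: h=12, slot 12 empty => index 12.
Insert 614: h=4, slot 4 empty => index 4.
Insert 715: h=12, h2=8, slot 12 occupied => index 7.
Insert 471: h=4, h2=4, slot 4 occupied => index 8.
Insert 260: h=12, h2=9, slots 12,8,4 occupied => index 0.
Insert 559: h=12, h2=8, slots 12,7 occupied => index 2.
Insert 576: h=10, slot 10 empty => index 10.
Table: [260, ., 559, ., 614, ., 493, 715, 471, ., 576, ., 390]

4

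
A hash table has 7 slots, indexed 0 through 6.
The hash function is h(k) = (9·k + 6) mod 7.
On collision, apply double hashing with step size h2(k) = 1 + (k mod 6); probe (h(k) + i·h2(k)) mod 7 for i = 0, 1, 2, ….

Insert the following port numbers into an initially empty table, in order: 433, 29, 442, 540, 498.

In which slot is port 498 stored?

433: h=4 → slot 4
29: h=1 → slot 1
442: h=1, h2=5, probe 1,6 → slot 6
540: h=1, h2=1, probe 1,2 → slot 2
498: h=1, h2=1, probe 1,2,3 → slot 3
Table: [—, 29, 540, 498, 433, —, 442]

3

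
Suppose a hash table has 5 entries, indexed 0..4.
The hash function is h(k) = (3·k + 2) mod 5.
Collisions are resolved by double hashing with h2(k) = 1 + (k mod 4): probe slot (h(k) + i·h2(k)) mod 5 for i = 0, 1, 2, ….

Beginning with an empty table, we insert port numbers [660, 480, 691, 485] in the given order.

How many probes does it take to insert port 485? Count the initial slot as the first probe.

2

660: h=2 -> slot 2
480: h=2, h2=1, probe 2,3 -> slot 3
691: h=0 -> slot 0
485: h=2, h2=2, probe 2,4 -> slot 4
Table: [691, _, 660, 480, 485]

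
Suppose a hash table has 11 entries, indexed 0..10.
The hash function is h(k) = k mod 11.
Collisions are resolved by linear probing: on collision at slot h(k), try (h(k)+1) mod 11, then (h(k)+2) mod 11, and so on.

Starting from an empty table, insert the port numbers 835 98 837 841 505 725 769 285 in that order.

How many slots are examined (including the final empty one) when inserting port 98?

835: h=10 → slot 10
98: h=10, probe 10,0 → slot 0
837: h=1 → slot 1
841: h=5 → slot 5
505: h=10, probe 10,0,1,2 → slot 2
725: h=10, probe 10,0,1,2,3 → slot 3
769: h=10, probe 10,0,1,2,3,4 → slot 4
285: h=10, probe 10,0,1,2,3,4,5,6 → slot 6
Table: [98, 837, 505, 725, 769, 841, 285, —, —, —, 835]

2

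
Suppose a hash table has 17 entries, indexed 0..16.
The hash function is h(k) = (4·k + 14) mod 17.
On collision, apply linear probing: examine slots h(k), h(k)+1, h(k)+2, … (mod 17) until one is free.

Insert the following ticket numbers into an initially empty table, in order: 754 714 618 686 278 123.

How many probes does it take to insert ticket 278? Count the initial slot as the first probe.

4

754: h=4 => slot 4
714: h=14 => slot 14
618: h=4, probe 4,5 => slot 5
686: h=4, probe 4,5,6 => slot 6
278: h=4, probe 4,5,6,7 => slot 7
123: h=13 => slot 13
Table: [_, _, _, _, 754, 618, 686, 278, _, _, _, _, _, 123, 714, _, _]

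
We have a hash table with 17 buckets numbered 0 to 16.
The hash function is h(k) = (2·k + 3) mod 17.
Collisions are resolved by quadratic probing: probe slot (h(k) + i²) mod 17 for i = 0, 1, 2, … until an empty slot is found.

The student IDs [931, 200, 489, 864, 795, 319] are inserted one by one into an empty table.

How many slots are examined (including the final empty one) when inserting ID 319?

5

Insert 931: h=12, slot 12 empty => index 12.
Insert 200: h=12, slot 12 occupied => index 13.
Insert 489: h=12, slots 12,13 occupied => index 16.
Insert 864: h=14, slot 14 empty => index 14.
Insert 795: h=12, slots 12,13,16 occupied => index 4.
Insert 319: h=12, slots 12,13,16,4 occupied => index 11.
Table: [_, _, _, _, 795, _, _, _, _, _, _, 319, 931, 200, 864, _, 489]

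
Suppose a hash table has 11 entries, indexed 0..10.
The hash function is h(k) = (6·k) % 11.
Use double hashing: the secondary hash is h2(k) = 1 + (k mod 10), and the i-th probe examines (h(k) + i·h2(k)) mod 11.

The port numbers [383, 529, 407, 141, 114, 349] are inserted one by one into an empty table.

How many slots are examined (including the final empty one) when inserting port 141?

383: h=10 → slot 10
529: h=6 → slot 6
407: h=0 → slot 0
141: h=10, h2=2, probe 10,1 → slot 1
114: h=2 → slot 2
349: h=4 → slot 4
Table: [407, 141, 114, ∅, 349, ∅, 529, ∅, ∅, ∅, 383]

2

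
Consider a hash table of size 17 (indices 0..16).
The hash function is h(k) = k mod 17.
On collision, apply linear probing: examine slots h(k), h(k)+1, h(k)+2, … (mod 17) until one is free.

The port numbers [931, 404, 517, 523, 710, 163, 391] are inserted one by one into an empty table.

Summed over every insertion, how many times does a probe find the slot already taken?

6

931 hashes to 13; slot 13 is free => place at 13.
404 hashes to 13; 13 taken => place at 14.
517 hashes to 7; slot 7 is free => place at 7.
523 hashes to 13; 13,14 taken => place at 15.
710 hashes to 13; 13,14,15 taken => place at 16.
163 hashes to 10; slot 10 is free => place at 10.
391 hashes to 0; slot 0 is free => place at 0.
Table: [391, _, _, _, _, _, _, 517, _, _, 163, _, _, 931, 404, 523, 710]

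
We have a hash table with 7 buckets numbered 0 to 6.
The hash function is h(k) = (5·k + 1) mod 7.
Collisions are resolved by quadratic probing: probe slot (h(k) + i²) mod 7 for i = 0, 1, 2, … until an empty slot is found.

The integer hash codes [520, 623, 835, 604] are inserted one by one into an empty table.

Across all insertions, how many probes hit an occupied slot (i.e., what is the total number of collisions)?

4

520: h=4 → slot 4
623: h=1 → slot 1
835: h=4, probe 4,5 → slot 5
604: h=4, probe 4,5,1,6 → slot 6
Table: [_, 623, _, _, 520, 835, 604]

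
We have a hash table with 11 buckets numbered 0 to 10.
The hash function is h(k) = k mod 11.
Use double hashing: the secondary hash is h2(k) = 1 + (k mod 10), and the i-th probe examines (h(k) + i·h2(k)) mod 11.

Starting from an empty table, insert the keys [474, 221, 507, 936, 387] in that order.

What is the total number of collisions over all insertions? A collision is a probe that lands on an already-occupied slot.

Insert 474: h=1, slot 1 empty => index 1.
Insert 221: h=1, h2=2, slot 1 occupied => index 3.
Insert 507: h=1, h2=8, slot 1 occupied => index 9.
Insert 936: h=1, h2=7, slot 1 occupied => index 8.
Insert 387: h=2, slot 2 empty => index 2.
Table: [-, 474, 387, 221, -, -, -, -, 936, 507, -]

3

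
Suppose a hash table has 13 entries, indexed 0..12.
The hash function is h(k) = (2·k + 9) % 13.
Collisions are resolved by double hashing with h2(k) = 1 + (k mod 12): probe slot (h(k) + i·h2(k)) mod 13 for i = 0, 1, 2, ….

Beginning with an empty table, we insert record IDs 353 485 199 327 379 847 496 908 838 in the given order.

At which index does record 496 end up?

353 hashes to 0; slot 0 is free -> place at 0.
485 hashes to 4; slot 4 is free -> place at 4.
199 hashes to 4, h2=8; 4 taken -> place at 12.
327 hashes to 0, h2=4; 0,4 taken -> place at 8.
379 hashes to 0, h2=8; 0,8 taken -> place at 3.
847 hashes to 0, h2=8; 0,8,3 taken -> place at 11.
496 hashes to 0, h2=5; 0 taken -> place at 5.
908 hashes to 5, h2=9; 5 taken -> place at 1.
838 hashes to 8, h2=11; 8 taken -> place at 6.
Table: [353, 908, -, 379, 485, 496, 838, -, 327, -, -, 847, 199]

5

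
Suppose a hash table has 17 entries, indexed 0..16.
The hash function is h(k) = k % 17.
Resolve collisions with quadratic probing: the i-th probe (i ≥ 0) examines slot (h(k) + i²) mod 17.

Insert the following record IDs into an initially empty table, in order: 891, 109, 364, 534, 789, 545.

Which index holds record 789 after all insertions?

6

891 hashes to 7; slot 7 is free => place at 7.
109 hashes to 7; 7 taken => place at 8.
364 hashes to 7; 7,8 taken => place at 11.
534 hashes to 7; 7,8,11 taken => place at 16.
789 hashes to 7; 7,8,11,16 taken => place at 6.
545 hashes to 1; slot 1 is free => place at 1.
Table: [-, 545, -, -, -, -, 789, 891, 109, -, -, 364, -, -, -, -, 534]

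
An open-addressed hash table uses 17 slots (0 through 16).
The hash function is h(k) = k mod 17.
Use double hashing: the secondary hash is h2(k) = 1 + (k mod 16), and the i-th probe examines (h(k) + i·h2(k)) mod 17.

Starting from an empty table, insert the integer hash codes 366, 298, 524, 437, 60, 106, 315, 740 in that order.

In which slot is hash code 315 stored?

16

366: h=9 -> slot 9
298: h=9, h2=11, probe 9,3 -> slot 3
524: h=14 -> slot 14
437: h=12 -> slot 12
60: h=9, h2=13, probe 9,5 -> slot 5
106: h=4 -> slot 4
315: h=9, h2=12, probe 9,4,16 -> slot 16
740: h=9, h2=5, probe 9,14,2 -> slot 2
Table: [∅, ∅, 740, 298, 106, 60, ∅, ∅, ∅, 366, ∅, ∅, 437, ∅, 524, ∅, 315]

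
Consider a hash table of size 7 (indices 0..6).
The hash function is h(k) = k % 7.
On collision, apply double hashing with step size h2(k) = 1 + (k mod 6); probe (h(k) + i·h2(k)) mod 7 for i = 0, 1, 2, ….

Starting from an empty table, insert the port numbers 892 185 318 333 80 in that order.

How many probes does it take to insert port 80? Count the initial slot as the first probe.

Insert 892: h=3, slot 3 empty → index 3.
Insert 185: h=3, h2=6, slot 3 occupied → index 2.
Insert 318: h=3, h2=1, slot 3 occupied → index 4.
Insert 333: h=4, h2=4, slot 4 occupied → index 1.
Insert 80: h=3, h2=3, slot 3 occupied → index 6.
Table: [—, 333, 185, 892, 318, —, 80]

2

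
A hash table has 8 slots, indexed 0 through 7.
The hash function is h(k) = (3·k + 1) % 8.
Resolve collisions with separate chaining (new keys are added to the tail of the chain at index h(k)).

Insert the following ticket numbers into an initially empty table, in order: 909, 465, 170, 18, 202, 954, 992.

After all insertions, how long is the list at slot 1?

1

Insert 909: h=0, bucket 0 empty -> new chain.
Insert 465: h=4, bucket 4 empty -> new chain.
Insert 170: h=7, bucket 7 empty -> new chain.
Insert 18: h=7, bucket 7 nonempty -> append to chain.
Insert 202: h=7, bucket 7 nonempty -> append to chain.
Insert 954: h=7, bucket 7 nonempty -> append to chain.
Insert 992: h=1, bucket 1 empty -> new chain.
Final buckets:
0: 909
1: 992
2: -
3: -
4: 465
5: -
6: -
7: 170 -> 18 -> 202 -> 954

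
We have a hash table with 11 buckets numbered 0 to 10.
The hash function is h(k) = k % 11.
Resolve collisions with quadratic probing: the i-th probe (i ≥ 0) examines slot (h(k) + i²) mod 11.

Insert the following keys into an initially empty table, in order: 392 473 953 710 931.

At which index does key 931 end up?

5

392: h=7 => slot 7
473: h=0 => slot 0
953: h=7, probe 7,8 => slot 8
710: h=6 => slot 6
931: h=7, probe 7,8,0,5 => slot 5
Table: [473, -, -, -, -, 931, 710, 392, 953, -, -]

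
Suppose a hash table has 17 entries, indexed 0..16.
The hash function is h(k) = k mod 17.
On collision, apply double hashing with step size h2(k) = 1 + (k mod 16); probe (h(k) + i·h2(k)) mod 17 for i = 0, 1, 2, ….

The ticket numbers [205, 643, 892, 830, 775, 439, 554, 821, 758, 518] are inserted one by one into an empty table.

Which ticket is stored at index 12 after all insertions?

205 hashes to 1; slot 1 is free => place at 1.
643 hashes to 14; slot 14 is free => place at 14.
892 hashes to 8; slot 8 is free => place at 8.
830 hashes to 14, h2=15; 14 taken => place at 12.
775 hashes to 10; slot 10 is free => place at 10.
439 hashes to 14, h2=8; 14 taken => place at 5.
554 hashes to 10, h2=11; 10 taken => place at 4.
821 hashes to 5, h2=6; 5 taken => place at 11.
758 hashes to 10, h2=7; 10 taken => place at 0.
518 hashes to 8, h2=7; 8 taken => place at 15.
Table: [758, 205, ., ., 554, 439, ., ., 892, ., 775, 821, 830, ., 643, 518, .]

830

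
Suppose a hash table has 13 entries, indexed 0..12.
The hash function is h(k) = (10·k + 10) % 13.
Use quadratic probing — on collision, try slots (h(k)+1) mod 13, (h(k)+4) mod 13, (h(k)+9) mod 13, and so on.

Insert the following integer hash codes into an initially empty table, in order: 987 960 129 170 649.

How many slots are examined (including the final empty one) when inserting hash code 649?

3

Insert 987: h=0, slot 0 empty => index 0.
Insert 960: h=3, slot 3 empty => index 3.
Insert 129: h=0, slot 0 occupied => index 1.
Insert 170: h=7, slot 7 empty => index 7.
Insert 649: h=0, slots 0,1 occupied => index 4.
Table: [987, 129, ∅, 960, 649, ∅, ∅, 170, ∅, ∅, ∅, ∅, ∅]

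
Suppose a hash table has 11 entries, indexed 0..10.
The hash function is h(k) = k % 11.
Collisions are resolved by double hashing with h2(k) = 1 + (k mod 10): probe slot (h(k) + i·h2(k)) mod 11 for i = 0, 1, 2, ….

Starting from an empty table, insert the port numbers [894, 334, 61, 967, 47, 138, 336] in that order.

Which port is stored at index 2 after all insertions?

Insert 894: h=3, slot 3 empty -> index 3.
Insert 334: h=4, slot 4 empty -> index 4.
Insert 61: h=6, slot 6 empty -> index 6.
Insert 967: h=10, slot 10 empty -> index 10.
Insert 47: h=3, h2=8, slot 3 occupied -> index 0.
Insert 138: h=6, h2=9, slots 6,4 occupied -> index 2.
Insert 336: h=6, h2=7, slots 6,2 occupied -> index 9.
Table: [47, ., 138, 894, 334, ., 61, ., ., 336, 967]

138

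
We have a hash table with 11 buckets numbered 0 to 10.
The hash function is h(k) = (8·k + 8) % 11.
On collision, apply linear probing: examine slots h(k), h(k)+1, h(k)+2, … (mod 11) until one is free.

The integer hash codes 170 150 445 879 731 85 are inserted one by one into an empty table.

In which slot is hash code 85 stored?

7

170 hashes to 4; slot 4 is free → place at 4.
150 hashes to 9; slot 9 is free → place at 9.
445 hashes to 4; 4 taken → place at 5.
879 hashes to 0; slot 0 is free → place at 0.
731 hashes to 4; 4,5 taken → place at 6.
85 hashes to 6; 6 taken → place at 7.
Table: [879, -, -, -, 170, 445, 731, 85, -, 150, -]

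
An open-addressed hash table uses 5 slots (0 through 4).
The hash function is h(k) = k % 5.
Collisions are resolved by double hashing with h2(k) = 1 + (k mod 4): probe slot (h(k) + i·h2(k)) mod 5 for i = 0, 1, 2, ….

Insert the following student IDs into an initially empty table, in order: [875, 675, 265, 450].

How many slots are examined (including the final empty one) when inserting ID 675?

2

875 hashes to 0; slot 0 is free => place at 0.
675 hashes to 0, h2=4; 0 taken => place at 4.
265 hashes to 0, h2=2; 0 taken => place at 2.
450 hashes to 0, h2=3; 0 taken => place at 3.
Table: [875, _, 265, 450, 675]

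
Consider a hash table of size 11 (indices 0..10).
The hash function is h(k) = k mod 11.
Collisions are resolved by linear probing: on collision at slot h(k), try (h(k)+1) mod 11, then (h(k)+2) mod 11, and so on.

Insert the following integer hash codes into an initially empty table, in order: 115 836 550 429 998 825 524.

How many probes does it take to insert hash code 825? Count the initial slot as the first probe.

115 hashes to 5; slot 5 is free → place at 5.
836 hashes to 0; slot 0 is free → place at 0.
550 hashes to 0; 0 taken → place at 1.
429 hashes to 0; 0,1 taken → place at 2.
998 hashes to 8; slot 8 is free → place at 8.
825 hashes to 0; 0,1,2 taken → place at 3.
524 hashes to 7; slot 7 is free → place at 7.
Table: [836, 550, 429, 825, —, 115, —, 524, 998, —, —]

4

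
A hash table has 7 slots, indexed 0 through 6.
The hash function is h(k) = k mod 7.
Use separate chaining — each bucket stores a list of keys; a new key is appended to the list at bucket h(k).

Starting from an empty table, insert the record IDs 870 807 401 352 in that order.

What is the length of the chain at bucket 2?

870 -> bucket 2
807 -> bucket 2 (collision)
401 -> bucket 2 (collision)
352 -> bucket 2 (collision)
Final buckets:
0: ∅
1: ∅
2: 870 -> 807 -> 401 -> 352
3: ∅
4: ∅
5: ∅
6: ∅

4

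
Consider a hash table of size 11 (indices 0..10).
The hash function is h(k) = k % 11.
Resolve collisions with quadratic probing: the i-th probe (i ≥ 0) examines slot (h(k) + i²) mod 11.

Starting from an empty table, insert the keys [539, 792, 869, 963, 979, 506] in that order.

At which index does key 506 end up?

539 hashes to 0; slot 0 is free → place at 0.
792 hashes to 0; 0 taken → place at 1.
869 hashes to 0; 0,1 taken → place at 4.
963 hashes to 6; slot 6 is free → place at 6.
979 hashes to 0; 0,1,4 taken → place at 9.
506 hashes to 0; 0,1,4,9 taken → place at 5.
Table: [539, 792, -, -, 869, 506, 963, -, -, 979, -]

5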